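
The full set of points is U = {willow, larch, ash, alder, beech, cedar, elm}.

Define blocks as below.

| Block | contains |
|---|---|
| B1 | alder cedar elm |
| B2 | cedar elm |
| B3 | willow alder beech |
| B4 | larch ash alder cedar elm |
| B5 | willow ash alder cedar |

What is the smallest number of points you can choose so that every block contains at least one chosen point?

Take H = {willow, cedar}. Each listed block contains at least one of these, so H is a hitting set of size 2.
The blocks B2, B3 are pairwise disjoint, so any hitting set needs a separate point for each — at least 2. Hence 2 is optimal.

2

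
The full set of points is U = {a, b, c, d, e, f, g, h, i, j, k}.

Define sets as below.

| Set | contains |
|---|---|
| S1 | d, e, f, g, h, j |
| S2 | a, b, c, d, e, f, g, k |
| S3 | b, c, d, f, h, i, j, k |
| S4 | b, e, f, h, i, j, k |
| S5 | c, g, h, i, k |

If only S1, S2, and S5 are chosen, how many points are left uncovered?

Union of S1, S2, S5 = {a, b, c, d, e, f, g, h, i, j, k} — that's every point, so 0 are uncovered.

0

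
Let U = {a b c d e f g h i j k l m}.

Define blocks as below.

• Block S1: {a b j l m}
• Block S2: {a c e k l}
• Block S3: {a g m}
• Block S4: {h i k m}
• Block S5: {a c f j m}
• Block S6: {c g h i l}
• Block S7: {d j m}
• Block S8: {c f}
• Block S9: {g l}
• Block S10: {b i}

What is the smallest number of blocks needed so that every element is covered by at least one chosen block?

S1, S2, S6, S7, and S8 cover everything between them: the union {a, b, c, d, e, f, g, h, i, j, k, l, m} is all of U.
No 4 of the 10 blocks cover everything (all 210 combinations miss at least one element), so 5 is optimal.

5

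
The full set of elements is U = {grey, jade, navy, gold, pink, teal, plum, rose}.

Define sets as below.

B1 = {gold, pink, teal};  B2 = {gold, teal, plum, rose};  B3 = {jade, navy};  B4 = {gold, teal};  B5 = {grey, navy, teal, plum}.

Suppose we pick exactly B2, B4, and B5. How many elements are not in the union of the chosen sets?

Union of B2, B4, B5 = {grey, navy, gold, teal, plum, rose}.
Not covered: jade, pink — 2 elements.

2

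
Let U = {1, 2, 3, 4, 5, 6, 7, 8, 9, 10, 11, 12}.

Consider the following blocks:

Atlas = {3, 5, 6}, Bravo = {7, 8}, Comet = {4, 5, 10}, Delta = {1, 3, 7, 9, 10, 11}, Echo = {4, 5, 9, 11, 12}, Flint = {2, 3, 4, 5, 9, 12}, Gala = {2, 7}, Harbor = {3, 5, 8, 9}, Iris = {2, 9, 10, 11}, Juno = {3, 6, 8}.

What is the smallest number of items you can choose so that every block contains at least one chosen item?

The 4 items {3, 5, 7, 11} hit every block.
No choice of 3 items meets every block, so 4 is the minimum.

4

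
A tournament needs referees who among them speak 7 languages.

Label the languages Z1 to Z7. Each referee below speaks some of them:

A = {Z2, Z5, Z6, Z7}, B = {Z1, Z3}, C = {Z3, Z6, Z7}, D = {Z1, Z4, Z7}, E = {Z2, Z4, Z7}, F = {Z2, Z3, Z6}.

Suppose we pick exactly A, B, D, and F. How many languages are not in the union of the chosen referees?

Union of A, B, D, F = {Z1, Z2, Z3, Z4, Z5, Z6, Z7} — that's every language, so 0 are uncovered.

0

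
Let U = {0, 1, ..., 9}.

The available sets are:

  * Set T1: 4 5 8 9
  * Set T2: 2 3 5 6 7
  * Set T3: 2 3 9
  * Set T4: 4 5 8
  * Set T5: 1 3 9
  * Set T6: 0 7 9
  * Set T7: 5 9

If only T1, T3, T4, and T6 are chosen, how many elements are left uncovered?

Union of T1, T3, T4, T6 = {0, 2, 3, 4, 5, 7, 8, 9}.
Not covered: 1, 6 — 2 elements.

2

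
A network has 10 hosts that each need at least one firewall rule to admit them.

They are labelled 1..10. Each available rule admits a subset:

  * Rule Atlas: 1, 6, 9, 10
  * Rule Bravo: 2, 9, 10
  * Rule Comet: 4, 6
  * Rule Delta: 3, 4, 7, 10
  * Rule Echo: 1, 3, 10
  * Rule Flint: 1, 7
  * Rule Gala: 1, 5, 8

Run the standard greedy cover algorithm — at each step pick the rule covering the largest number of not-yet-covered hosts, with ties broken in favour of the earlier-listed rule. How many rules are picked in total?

Greedy: pick Atlas (covers 4 new) → pick Delta (covers 3 new) → pick Gala (covers 2 new) → pick Bravo (covers 1 new). Total picks: 4.

4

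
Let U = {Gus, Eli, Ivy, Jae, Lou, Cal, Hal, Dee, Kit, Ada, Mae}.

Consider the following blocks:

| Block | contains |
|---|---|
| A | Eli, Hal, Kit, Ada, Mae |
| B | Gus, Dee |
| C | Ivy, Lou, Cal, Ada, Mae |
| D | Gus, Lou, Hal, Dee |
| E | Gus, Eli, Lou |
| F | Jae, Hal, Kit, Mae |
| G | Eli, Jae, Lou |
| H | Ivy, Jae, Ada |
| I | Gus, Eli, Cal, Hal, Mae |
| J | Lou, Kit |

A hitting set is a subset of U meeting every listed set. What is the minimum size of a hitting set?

The 4 elements {Gus, Ivy, Lou, Kit} hit every block.
No choice of 3 elements meets every block, so 4 is the minimum.

4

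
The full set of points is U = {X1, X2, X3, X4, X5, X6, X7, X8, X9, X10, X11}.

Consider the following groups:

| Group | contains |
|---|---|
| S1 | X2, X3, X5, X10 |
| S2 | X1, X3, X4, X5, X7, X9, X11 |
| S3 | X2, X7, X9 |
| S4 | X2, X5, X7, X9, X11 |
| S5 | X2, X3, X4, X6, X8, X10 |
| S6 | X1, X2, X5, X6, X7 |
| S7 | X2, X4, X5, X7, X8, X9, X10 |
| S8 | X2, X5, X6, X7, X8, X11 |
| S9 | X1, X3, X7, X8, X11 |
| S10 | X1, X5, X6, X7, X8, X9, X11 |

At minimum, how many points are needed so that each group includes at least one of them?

H = {X2, X7} meets every group (each contains at least one member of H), and |H| = 2.
No single point lies in every group, so at least 2 are needed and 2 is optimal.

2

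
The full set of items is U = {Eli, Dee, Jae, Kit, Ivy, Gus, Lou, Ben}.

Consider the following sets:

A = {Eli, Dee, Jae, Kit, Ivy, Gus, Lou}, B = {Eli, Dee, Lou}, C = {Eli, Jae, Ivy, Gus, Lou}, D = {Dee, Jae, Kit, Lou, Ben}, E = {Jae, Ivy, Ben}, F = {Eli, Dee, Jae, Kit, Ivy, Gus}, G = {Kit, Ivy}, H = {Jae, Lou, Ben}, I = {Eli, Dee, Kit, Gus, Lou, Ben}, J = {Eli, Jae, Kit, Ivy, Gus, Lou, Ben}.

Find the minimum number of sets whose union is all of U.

2

Take {F, H}. Their union is {Eli, Dee, Jae, Kit, Ivy, Gus, Lou, Ben}, which is all 8 items.
No single set has all 8 items (the largest, A, has 7), so 2 is optimal.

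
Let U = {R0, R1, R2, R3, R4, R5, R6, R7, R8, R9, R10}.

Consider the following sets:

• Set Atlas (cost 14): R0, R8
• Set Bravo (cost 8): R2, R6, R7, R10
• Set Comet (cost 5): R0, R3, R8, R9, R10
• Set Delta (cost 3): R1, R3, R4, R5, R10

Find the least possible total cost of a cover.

16

Bravo, Comet, Delta together cover every element (Bravo ∪ Comet ∪ Delta = {R0, R1, R2, R3, R4, R5, R6, R7, R8, R9, R10}); total cost 8 + 5 + 3 = 16.
No covering selection has total cost below 16.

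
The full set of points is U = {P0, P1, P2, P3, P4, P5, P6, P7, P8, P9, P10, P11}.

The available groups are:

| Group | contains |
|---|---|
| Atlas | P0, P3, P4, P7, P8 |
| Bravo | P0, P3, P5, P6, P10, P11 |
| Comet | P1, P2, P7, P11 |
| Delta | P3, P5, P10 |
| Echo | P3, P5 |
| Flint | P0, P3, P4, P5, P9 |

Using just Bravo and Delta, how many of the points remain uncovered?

Union of Bravo, Delta = {P0, P3, P5, P6, P10, P11}.
Not covered: P1, P2, P4, P7, P8, P9 — 6 points.

6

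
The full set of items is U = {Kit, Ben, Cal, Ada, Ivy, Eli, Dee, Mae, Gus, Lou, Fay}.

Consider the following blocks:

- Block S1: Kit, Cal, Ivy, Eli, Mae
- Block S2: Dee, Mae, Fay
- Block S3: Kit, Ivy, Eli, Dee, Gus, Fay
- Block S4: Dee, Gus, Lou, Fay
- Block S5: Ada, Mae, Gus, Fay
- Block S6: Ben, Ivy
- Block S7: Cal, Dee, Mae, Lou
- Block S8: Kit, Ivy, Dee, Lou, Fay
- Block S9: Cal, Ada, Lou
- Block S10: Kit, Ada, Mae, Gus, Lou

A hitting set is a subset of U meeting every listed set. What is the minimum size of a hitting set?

3

H = {Ivy, Lou, Fay} meets every block (each contains at least one member of H), and |H| = 3.
The blocks S2, S6, S9 are pairwise disjoint, so any hitting set needs a separate item for each — at least 3. Hence 3 is optimal.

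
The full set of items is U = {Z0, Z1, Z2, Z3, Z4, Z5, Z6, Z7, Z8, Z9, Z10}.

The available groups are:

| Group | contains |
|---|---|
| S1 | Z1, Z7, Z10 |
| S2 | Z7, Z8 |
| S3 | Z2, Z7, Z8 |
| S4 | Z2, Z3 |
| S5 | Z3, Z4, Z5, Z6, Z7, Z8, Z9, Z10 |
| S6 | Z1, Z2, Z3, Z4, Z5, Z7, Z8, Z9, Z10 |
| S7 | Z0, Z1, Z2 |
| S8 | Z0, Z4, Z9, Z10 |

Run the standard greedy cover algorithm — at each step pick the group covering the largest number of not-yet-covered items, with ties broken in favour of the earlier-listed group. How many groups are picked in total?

Greedy: pick S6 (covers 9 new) → pick S5 (covers 1 new) → pick S7 (covers 1 new). Total picks: 3.
(The true minimum cover uses only 2 groups, so greedy is not optimal here.)

3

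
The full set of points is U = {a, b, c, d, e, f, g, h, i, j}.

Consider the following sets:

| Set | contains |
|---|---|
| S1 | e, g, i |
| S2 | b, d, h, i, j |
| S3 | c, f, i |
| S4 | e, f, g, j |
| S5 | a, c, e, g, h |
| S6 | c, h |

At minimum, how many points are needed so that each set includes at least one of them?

3

Take T = {b, c, g}. Each listed set contains at least one of these, so T is a hitting set of size 3.
No choice of 2 points meets every set, so 3 is the minimum.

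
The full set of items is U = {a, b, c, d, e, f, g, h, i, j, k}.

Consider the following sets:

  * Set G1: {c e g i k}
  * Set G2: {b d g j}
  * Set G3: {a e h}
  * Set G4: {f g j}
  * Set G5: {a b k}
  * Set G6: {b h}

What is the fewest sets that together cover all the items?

4

Take {G1, G2, G3, G4}. Their union is {a, b, c, d, e, f, g, h, i, j, k}, which is all 11 items.
No 3 of the 6 sets cover everything (all 20 combinations miss at least one item), so 4 is optimal.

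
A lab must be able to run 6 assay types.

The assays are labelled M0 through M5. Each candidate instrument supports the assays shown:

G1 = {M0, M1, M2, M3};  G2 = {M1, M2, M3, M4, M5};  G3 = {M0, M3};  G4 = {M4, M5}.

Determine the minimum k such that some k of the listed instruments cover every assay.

Take {G2, G3}. Their union is {M0, M1, M2, M3, M4, M5}, which is all 6 assays.
No single instrument has all 6 assays (the largest, G2, has 5), so 2 is optimal.

2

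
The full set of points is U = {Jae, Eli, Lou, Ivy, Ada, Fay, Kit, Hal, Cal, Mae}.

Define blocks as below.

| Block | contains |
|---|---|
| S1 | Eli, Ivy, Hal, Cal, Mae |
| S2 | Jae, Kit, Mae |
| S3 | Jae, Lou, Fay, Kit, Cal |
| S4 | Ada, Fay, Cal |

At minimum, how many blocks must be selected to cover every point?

S1 and S3 and S4 together: S1 ∪ S3 ∪ S4 = {Jae, Eli, Lou, Ivy, Ada, Fay, Kit, Hal, Cal, Mae} — every point is covered.
Only S1 contains Eli, so S1 is forced; the remaining 5 points need at least 2 more blocks (each remaining block adds at most 4) — so at least 3 blocks are needed, and 3 is optimal.

3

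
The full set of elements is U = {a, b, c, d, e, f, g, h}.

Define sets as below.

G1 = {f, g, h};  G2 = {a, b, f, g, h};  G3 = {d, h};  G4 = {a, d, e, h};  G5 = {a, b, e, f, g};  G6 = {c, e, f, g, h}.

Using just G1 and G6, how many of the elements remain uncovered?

Union of G1, G6 = {c, e, f, g, h}.
Not covered: a, b, d — 3 elements.

3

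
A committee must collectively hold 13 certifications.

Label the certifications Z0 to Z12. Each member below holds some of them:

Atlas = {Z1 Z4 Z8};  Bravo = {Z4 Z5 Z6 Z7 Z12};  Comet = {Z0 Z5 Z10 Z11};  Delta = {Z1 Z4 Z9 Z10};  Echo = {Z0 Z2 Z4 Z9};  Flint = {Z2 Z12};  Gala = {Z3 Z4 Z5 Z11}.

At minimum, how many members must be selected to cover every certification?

5

Atlas and Bravo and Comet and Echo and Gala together: Atlas ∪ Bravo ∪ Comet ∪ Echo ∪ Gala = {Z0, Z1, Z2, Z3, Z4, Z5, Z6, Z7, Z8, Z9, Z10, Z11, Z12} — every certification is covered.
No 4 of the 7 members cover everything (all 35 combinations miss at least one certification), so 5 is optimal.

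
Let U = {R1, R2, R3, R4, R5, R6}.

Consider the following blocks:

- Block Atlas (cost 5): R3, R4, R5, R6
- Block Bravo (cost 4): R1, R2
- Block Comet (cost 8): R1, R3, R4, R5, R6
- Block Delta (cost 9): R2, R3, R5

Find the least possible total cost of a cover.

9

Atlas, Bravo together cover every item (Atlas ∪ Bravo = {R1, R2, R3, R4, R5, R6}); total cost 5 + 4 = 9.
No covering selection has total cost below 9.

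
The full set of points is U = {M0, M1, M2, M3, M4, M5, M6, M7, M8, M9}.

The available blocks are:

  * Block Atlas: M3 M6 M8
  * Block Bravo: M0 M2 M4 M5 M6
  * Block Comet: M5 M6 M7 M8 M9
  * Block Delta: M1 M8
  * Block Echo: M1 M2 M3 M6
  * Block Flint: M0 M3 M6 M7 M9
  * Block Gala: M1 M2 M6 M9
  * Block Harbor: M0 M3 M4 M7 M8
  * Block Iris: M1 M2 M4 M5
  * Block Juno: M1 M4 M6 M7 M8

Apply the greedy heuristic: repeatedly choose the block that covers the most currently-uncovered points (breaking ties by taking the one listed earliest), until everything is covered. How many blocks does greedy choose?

3

Greedy: pick Bravo (covers 5 new) → pick Comet (covers 3 new) → pick Echo (covers 2 new). Total picks: 3.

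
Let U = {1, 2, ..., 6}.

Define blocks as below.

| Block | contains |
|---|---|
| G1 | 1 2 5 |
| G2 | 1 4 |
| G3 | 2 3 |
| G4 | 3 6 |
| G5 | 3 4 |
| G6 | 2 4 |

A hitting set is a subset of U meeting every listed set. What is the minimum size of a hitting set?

3

The 3 elements {1, 3, 4} hit every block.
No choice of 2 elements meets every block, so 3 is the minimum.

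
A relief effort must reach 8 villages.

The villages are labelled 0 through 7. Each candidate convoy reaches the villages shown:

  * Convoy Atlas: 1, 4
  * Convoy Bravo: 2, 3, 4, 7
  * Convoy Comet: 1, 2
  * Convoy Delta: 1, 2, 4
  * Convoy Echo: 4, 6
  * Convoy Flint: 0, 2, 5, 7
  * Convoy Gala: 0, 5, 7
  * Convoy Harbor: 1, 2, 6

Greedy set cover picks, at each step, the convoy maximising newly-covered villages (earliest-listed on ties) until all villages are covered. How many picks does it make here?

Greedy: pick Bravo (covers 4 new) → pick Flint (covers 2 new) → pick Harbor (covers 2 new). Total picks: 3.

3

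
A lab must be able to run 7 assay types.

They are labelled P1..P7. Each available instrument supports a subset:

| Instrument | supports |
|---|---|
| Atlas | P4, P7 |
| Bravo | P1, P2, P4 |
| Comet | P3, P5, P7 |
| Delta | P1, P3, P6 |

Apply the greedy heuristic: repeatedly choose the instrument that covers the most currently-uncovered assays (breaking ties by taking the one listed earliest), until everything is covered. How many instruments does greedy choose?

Greedy: pick Bravo (covers 3 new) → pick Comet (covers 3 new) → pick Delta (covers 1 new). Total picks: 3.

3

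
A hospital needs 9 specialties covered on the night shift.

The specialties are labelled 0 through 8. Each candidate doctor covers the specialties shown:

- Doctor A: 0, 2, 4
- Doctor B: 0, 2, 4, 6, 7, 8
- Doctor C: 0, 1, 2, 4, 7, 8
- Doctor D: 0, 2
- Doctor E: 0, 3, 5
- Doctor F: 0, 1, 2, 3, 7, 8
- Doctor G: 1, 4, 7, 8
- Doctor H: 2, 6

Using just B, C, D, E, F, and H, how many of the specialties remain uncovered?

0

Union of B, C, D, E, F, H = {0, 1, 2, 3, 4, 5, 6, 7, 8} — that's every specialty, so 0 are uncovered.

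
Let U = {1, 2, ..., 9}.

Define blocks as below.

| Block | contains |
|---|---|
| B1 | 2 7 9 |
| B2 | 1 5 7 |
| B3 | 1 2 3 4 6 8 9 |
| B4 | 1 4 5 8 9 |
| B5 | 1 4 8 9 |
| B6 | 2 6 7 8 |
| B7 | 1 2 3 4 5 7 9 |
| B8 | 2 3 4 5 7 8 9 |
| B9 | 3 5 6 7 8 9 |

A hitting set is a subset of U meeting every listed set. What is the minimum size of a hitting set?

2

Take H = {7, 9}. Each listed block contains at least one of these, so H is a hitting set of size 2.
No single item lies in every block, so at least 2 are needed and 2 is optimal.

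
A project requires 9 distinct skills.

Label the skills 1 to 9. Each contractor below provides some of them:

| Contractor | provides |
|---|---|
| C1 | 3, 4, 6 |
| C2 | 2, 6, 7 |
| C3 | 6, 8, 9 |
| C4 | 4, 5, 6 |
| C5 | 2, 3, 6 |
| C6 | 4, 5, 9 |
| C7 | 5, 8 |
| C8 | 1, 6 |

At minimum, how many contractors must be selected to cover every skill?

5

C2 and C3 and C5 and C6 and C8 together: C2 ∪ C3 ∪ C5 ∪ C6 ∪ C8 = {1, 2, 3, 4, 5, 6, 7, 8, 9} — every skill is covered.
No 4 of the 8 contractors cover everything (all 70 combinations miss at least one skill), so 5 is optimal.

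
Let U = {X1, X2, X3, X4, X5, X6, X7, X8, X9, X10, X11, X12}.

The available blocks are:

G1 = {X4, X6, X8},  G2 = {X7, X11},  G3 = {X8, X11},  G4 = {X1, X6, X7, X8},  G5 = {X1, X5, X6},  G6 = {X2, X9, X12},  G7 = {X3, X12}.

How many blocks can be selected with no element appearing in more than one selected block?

G3, G5, G6 are pairwise disjoint (G3={X8,X11}; G5={X1,X5,X6}; G6={X2,X9,X12}).
Every remaining block overlaps one of these, and no 4 of the listed blocks are pairwise disjoint, so 3 is the maximum.

3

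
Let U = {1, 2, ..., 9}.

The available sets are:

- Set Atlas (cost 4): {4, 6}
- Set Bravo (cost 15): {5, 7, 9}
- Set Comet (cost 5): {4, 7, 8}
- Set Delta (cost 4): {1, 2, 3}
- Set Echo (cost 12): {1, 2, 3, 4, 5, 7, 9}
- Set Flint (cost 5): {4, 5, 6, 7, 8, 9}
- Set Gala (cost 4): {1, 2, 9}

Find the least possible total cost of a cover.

9

Delta, Flint together cover every item (Delta ∪ Flint = {1, 2, 3, 4, 5, 6, 7, 8, 9}); total cost 4 + 5 = 9.
No covering selection has total cost below 9.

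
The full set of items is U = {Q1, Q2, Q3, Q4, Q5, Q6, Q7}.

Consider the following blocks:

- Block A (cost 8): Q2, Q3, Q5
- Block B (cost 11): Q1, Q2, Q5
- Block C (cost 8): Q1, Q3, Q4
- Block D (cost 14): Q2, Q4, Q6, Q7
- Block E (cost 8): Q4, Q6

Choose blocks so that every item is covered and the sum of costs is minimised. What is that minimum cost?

30

A, C, D together cover every item (A ∪ C ∪ D = {Q1, Q2, Q3, Q4, Q5, Q6, Q7}); total cost 8 + 8 + 14 = 30.
No covering selection has total cost below 30.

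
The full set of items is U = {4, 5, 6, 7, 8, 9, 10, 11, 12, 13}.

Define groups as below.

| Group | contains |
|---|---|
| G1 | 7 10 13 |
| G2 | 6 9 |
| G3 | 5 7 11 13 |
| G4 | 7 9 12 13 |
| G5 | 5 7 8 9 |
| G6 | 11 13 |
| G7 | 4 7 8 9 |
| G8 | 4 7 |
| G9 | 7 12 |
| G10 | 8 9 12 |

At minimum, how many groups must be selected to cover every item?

5

G1, G2, G3, G7, and G10 cover everything between them: the union {4, 5, 6, 7, 8, 9, 10, 11, 12, 13} is all of U.
No 4 of the 10 groups cover everything (all 210 combinations miss at least one item), so 5 is optimal.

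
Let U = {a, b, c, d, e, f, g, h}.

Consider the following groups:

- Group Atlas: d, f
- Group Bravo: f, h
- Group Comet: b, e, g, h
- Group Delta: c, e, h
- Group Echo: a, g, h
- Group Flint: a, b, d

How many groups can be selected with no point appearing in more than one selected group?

Atlas, Delta are pairwise disjoint (Atlas={d,f}; Delta={c,e,h}).
Every remaining group overlaps one of these, and no 3 of the listed groups are pairwise disjoint, so 2 is the maximum.

2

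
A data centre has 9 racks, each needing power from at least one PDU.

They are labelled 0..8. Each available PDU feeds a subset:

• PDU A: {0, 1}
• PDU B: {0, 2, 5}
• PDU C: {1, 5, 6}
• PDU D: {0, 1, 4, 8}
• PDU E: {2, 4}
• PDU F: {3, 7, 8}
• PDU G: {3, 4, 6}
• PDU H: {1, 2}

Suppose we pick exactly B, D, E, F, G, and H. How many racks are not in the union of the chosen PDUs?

Union of B, D, E, F, G, H = {0, 1, 2, 3, 4, 5, 6, 7, 8} — that's every rack, so 0 are uncovered.

0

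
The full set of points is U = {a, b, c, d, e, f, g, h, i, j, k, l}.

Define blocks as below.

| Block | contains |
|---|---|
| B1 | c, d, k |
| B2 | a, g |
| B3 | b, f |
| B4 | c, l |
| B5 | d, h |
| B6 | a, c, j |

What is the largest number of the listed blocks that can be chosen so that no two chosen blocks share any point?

B2, B3, B4, B5 are pairwise disjoint (B2={a,g}; B3={b,f}; B4={c,l}; B5={d,h}).
Every remaining block overlaps one of these, and no 5 of the listed blocks are pairwise disjoint, so 4 is the maximum.

4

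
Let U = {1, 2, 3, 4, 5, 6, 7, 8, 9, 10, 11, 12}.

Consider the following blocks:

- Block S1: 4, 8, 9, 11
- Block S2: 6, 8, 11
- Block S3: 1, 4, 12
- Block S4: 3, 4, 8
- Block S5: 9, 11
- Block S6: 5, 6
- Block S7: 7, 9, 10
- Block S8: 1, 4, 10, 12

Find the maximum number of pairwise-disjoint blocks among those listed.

S2, S3, S7 are pairwise disjoint (S2={6,8,11}; S3={1,4,12}; S7={7,9,10}).
Every remaining block overlaps one of these, and no 4 of the listed blocks are pairwise disjoint, so 3 is the maximum.

3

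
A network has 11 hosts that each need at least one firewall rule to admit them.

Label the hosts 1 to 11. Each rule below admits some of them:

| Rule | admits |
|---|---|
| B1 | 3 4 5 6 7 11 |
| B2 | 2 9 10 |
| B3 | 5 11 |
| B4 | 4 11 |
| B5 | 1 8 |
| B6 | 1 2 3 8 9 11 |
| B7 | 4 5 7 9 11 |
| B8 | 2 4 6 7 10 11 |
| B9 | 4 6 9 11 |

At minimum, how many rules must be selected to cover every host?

Take {B1, B2, B5}. Their union is {1, 2, 3, 4, 5, 6, 7, 8, 9, 10, 11}, which is all 11 hosts.
No 2 of the 9 rules cover everything (all 36 combinations miss at least one host), so 3 is optimal.

3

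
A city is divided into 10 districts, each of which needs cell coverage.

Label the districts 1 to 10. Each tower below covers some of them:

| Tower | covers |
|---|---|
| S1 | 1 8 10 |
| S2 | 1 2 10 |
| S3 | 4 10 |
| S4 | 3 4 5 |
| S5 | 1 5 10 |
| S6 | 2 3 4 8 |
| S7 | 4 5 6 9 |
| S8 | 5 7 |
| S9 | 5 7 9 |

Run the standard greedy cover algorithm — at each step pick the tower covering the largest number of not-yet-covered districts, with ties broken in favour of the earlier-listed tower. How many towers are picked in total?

Greedy: pick S6 (covers 4 new) → pick S5 (covers 3 new) → pick S7 (covers 2 new) → pick S8 (covers 1 new). Total picks: 4.

4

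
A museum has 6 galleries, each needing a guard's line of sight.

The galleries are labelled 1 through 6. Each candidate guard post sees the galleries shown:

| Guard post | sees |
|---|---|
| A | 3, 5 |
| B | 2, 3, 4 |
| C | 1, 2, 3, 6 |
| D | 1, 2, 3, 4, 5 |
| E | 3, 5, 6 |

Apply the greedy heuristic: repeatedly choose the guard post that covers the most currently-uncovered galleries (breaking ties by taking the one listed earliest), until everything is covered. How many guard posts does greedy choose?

2

Greedy: pick D (covers 5 new) → pick C (covers 1 new). Total picks: 2.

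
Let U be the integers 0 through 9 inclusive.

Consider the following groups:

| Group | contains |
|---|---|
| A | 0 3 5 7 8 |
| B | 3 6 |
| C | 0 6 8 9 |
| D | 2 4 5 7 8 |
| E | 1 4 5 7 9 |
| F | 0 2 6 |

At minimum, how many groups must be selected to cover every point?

A and E and F together: A ∪ E ∪ F = {0, 1, 2, 3, 4, 5, 6, 7, 8, 9} — every point is covered.
Only E contains 1, so E is forced; the remaining 5 points need at least 2 more groups (each remaining group adds at most 3) — so at least 3 groups are needed, and 3 is optimal.

3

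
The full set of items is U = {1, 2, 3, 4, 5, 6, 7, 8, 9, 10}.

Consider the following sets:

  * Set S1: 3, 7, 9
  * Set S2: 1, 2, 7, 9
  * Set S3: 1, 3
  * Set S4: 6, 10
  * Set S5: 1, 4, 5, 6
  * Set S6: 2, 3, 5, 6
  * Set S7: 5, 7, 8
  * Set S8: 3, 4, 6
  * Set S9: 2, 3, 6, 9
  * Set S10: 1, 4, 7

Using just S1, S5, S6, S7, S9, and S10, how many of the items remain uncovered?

1

Union of S1, S5, S6, S7, S9, S10 = {1, 2, 3, 4, 5, 6, 7, 8, 9}.
Not covered: 10 — 1 item.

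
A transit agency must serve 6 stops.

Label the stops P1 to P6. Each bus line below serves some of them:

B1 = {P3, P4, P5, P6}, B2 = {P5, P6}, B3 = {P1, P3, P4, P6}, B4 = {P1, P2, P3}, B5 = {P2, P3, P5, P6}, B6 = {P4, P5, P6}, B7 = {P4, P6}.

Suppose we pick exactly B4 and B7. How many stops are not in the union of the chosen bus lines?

Union of B4, B7 = {P1, P2, P3, P4, P6}.
Not covered: P5 — 1 stop.

1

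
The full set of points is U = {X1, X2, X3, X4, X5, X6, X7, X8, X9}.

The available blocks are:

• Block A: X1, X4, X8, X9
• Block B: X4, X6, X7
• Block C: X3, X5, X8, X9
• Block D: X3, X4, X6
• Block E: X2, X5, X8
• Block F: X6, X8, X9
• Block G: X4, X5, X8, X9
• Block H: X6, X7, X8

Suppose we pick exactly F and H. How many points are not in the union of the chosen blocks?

5

Union of F, H = {X6, X7, X8, X9}.
Not covered: X1, X2, X3, X4, X5 — 5 points.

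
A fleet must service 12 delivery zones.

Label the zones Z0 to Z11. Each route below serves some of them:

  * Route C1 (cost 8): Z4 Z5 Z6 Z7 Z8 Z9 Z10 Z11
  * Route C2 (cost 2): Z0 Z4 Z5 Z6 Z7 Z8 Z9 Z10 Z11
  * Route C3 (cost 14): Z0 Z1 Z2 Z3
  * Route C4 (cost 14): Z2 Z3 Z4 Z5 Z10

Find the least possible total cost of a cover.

16

C2, C3 together cover every zone (C2 ∪ C3 = {Z0, Z1, Z2, Z3, Z4, Z5, Z6, Z7, Z8, Z9, Z10, Z11}); total cost 2 + 14 = 16.
No covering selection has total cost below 16.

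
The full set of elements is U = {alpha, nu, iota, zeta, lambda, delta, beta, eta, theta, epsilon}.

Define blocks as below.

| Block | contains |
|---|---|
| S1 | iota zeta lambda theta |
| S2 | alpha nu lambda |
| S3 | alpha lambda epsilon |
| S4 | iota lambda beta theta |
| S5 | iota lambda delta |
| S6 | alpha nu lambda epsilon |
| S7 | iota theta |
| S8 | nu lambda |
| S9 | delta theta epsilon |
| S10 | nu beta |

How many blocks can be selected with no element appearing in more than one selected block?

3

S3, S7, S10 are pairwise disjoint (S3={alpha,lambda,epsilon}; S7={iota,theta}; S10={nu,beta}).
Every remaining block overlaps one of these, and no 4 of the listed blocks are pairwise disjoint, so 3 is the maximum.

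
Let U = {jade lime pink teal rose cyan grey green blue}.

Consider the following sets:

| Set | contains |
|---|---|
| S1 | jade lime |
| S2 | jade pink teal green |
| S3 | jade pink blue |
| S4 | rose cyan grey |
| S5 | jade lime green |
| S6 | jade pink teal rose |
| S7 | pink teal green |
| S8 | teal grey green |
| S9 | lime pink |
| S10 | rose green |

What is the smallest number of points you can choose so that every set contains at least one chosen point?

The 4 points {jade, pink, grey, green} hit every set.
No choice of 3 points meets every set, so 4 is the minimum.

4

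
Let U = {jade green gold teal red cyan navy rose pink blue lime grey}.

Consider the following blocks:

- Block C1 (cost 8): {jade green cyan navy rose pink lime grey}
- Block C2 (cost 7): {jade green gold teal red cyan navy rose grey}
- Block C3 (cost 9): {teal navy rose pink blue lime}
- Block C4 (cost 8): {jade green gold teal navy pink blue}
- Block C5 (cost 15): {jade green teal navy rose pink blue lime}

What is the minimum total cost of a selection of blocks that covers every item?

C2, C3 together cover every item (C2 ∪ C3 = {jade, green, gold, teal, red, cyan, navy, rose, pink, blue, lime, grey}); total cost 7 + 9 = 16.
No covering selection has total cost below 16.

16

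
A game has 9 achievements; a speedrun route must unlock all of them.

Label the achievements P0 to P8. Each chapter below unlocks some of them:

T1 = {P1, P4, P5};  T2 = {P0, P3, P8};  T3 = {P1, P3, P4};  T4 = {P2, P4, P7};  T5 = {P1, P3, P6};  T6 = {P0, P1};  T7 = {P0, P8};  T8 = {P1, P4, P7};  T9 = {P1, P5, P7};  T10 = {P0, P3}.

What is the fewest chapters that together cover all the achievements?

4

Take {T1, T4, T5, T7}. Their union is {P0, P1, P2, P3, P4, P5, P6, P7, P8}, which is all 9 achievements.
No 3 of the 10 chapters cover everything (all 120 combinations miss at least one achievement), so 4 is optimal.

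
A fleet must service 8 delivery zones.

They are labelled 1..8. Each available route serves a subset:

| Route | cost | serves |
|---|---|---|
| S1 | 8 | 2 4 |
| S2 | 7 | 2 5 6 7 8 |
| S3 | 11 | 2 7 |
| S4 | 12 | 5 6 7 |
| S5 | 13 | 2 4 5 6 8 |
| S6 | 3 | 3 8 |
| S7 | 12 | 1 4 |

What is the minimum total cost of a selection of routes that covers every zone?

22

S2, S6, S7 together cover every zone (S2 ∪ S6 ∪ S7 = {1, 2, 3, 4, 5, 6, 7, 8}); total cost 7 + 3 + 12 = 22.
No covering selection has total cost below 22.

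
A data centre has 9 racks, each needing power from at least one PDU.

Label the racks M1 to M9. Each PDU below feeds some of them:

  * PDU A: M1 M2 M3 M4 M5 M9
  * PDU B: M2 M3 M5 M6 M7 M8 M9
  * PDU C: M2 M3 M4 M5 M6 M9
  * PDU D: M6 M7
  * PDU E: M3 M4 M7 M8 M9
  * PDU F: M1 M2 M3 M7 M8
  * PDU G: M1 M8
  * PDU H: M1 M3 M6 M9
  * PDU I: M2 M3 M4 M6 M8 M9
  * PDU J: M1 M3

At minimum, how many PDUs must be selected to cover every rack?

2

A and B together: A ∪ B = {M1, M2, M3, M4, M5, M6, M7, M8, M9} — every rack is covered.
No single PDU has all 9 racks (the largest, B, has 7), so 2 is optimal.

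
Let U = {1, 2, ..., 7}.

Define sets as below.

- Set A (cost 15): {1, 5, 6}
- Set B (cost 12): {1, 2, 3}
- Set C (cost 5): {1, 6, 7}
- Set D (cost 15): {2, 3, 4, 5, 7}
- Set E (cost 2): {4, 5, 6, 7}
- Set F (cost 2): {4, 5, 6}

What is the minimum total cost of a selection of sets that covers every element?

B, E together cover every element (B ∪ E = {1, 2, 3, 4, 5, 6, 7}); total cost 12 + 2 = 14.
No covering selection has total cost below 14.

14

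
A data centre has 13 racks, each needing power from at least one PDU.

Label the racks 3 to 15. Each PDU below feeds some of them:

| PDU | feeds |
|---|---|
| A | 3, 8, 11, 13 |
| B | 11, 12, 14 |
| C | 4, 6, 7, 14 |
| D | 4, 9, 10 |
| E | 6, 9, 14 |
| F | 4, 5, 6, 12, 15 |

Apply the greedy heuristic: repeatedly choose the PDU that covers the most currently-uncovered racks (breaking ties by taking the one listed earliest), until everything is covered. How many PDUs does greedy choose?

Greedy: pick F (covers 5 new) → pick A (covers 4 new) → pick C (covers 2 new) → pick D (covers 2 new). Total picks: 4.

4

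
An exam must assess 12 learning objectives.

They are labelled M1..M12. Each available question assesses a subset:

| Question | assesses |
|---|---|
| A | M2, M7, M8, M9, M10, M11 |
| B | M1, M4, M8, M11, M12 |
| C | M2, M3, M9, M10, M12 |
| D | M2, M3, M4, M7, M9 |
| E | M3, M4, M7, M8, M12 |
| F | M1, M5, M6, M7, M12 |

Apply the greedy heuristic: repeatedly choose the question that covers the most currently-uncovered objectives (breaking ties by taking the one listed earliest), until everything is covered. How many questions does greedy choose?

Greedy: pick A (covers 6 new) → pick F (covers 4 new) → pick D (covers 2 new). Total picks: 3.

3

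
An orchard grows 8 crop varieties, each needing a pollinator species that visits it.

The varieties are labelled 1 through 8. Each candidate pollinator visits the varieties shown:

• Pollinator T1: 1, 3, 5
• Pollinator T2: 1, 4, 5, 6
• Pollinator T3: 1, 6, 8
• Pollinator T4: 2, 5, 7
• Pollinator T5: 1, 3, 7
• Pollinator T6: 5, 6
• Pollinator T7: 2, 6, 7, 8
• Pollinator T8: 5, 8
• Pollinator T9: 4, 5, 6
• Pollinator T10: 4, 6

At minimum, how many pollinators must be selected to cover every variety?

Take {T5, T7, T9}. Their union is {1, 2, 3, 4, 5, 6, 7, 8}, which is all 8 varieties.
No 2 of the 10 pollinators cover everything (all 45 combinations miss at least one variety), so 3 is optimal.

3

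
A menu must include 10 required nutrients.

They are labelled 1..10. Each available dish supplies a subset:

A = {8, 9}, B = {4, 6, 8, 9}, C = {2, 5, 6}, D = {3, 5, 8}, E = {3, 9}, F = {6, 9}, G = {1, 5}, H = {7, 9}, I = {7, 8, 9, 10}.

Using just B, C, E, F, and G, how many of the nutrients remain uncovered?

Union of B, C, E, F, G = {1, 2, 3, 4, 5, 6, 8, 9}.
Not covered: 7, 10 — 2 nutrients.

2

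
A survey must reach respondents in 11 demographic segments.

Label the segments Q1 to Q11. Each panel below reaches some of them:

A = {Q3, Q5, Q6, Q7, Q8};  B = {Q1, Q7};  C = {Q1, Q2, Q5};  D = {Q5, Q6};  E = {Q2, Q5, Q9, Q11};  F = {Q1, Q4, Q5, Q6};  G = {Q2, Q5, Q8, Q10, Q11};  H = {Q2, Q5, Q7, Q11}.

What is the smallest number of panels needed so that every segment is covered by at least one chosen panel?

4

A and E and F and G together: A ∪ E ∪ F ∪ G = {Q1, Q2, Q3, Q4, Q5, Q6, Q7, Q8, Q9, Q10, Q11} — every segment is covered.
No 3 of the 8 panels cover everything (all 56 combinations miss at least one segment), so 4 is optimal.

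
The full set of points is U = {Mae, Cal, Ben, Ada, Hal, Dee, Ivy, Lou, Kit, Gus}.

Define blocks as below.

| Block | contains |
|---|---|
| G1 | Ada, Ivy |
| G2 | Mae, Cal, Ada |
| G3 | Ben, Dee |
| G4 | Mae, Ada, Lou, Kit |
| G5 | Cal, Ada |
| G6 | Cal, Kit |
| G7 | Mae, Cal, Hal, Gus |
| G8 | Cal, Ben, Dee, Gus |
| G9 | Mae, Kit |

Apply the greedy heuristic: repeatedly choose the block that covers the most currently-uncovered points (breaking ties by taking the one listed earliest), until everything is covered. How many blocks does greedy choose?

Greedy: pick G4 (covers 4 new) → pick G8 (covers 4 new) → pick G1 (covers 1 new) → pick G7 (covers 1 new). Total picks: 4.

4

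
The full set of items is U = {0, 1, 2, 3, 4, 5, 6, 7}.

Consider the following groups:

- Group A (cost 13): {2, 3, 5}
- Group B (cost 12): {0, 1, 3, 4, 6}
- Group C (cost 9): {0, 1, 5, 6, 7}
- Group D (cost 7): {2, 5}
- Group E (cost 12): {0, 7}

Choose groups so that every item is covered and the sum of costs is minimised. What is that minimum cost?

28

B, C, D together cover every item (B ∪ C ∪ D = {0, 1, 2, 3, 4, 5, 6, 7}); total cost 12 + 9 + 7 = 28.
No covering selection has total cost below 28.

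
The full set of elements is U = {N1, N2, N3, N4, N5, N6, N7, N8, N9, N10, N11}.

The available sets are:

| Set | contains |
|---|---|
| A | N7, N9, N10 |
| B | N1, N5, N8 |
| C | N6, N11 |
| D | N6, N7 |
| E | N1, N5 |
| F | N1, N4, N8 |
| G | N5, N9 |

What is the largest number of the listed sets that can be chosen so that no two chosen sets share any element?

3

C, F, G are pairwise disjoint (C={N6,N11}; F={N1,N4,N8}; G={N5,N9}).
Every remaining set overlaps one of these, and no 4 of the listed sets are pairwise disjoint, so 3 is the maximum.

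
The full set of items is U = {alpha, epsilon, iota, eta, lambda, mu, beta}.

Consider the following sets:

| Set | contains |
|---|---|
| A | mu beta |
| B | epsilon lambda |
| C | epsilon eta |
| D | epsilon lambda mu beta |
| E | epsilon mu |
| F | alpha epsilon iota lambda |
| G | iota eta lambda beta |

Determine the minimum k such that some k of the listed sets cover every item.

3

A and F and G together: A ∪ F ∪ G = {alpha, epsilon, iota, eta, lambda, mu, beta} — every item is covered.
Only F contains alpha, so F is forced; the remaining 3 items need at least 2 more sets (each remaining set adds at most 2) — so at least 3 sets are needed, and 3 is optimal.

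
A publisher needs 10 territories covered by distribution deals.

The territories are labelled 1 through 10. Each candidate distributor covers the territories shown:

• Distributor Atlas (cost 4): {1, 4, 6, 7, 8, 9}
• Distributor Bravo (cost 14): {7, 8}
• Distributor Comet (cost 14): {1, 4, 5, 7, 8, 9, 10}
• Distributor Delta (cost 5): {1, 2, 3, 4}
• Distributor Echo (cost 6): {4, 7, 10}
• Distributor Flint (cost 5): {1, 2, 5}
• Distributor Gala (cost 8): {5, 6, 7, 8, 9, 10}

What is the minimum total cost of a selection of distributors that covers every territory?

13

Delta, Gala together cover every territory (Delta ∪ Gala = {1, 2, 3, 4, 5, 6, 7, 8, 9, 10}); total cost 5 + 8 = 13.
The greedy pick Atlas, Delta, Gala costs 17; no covering selection beats 13.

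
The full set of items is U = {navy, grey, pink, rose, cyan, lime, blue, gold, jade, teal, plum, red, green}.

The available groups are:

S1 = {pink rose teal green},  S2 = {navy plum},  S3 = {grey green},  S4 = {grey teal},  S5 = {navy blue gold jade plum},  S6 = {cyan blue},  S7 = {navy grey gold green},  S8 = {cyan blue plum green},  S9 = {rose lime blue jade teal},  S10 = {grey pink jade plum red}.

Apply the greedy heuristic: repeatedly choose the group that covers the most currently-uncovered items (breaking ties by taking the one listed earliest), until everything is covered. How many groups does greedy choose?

5

Greedy: pick S5 (covers 5 new) → pick S1 (covers 4 new) → pick S10 (covers 2 new) → pick S6 (covers 1 new) → pick S9 (covers 1 new). Total picks: 5.
(The true minimum cover uses only 4 groups, so greedy is not optimal here.)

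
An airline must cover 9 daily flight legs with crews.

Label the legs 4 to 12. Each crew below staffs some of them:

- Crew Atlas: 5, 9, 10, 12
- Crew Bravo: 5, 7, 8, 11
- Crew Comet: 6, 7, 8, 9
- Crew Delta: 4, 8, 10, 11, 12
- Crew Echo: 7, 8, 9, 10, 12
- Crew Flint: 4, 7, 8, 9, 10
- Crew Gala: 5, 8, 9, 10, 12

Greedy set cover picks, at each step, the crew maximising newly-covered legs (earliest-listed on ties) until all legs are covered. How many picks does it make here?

3

Greedy: pick Delta (covers 5 new) → pick Comet (covers 3 new) → pick Atlas (covers 1 new). Total picks: 3.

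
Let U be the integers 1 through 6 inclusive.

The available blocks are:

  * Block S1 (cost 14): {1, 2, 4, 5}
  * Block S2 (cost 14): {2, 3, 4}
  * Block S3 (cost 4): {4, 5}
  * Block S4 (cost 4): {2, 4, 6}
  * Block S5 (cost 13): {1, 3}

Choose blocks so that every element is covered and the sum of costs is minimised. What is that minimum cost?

21

S3, S4, S5 together cover every element (S3 ∪ S4 ∪ S5 = {1, 2, 3, 4, 5, 6}); total cost 4 + 4 + 13 = 21.
No covering selection has total cost below 21.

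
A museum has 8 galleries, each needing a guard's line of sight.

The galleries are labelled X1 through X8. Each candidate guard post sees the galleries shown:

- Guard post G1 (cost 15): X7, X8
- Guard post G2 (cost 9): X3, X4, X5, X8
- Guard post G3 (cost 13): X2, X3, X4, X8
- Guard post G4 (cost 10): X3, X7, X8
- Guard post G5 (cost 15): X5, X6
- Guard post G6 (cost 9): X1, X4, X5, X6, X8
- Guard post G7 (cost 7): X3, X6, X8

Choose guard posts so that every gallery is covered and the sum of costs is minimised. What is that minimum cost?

G3, G4, G6 together cover every gallery (G3 ∪ G4 ∪ G6 = {X1, X2, X3, X4, X5, X6, X7, X8}); total cost 13 + 10 + 9 = 32.
No covering selection has total cost below 32.

32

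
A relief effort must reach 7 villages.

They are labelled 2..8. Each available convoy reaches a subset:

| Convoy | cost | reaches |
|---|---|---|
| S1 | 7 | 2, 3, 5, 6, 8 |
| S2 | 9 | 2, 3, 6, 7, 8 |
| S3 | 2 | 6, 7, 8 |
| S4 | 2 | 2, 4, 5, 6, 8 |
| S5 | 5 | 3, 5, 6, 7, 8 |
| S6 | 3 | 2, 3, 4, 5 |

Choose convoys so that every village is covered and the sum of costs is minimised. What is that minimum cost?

5

S3, S6 together cover every village (S3 ∪ S6 = {2, 3, 4, 5, 6, 7, 8}); total cost 2 + 3 = 5.
The greedy pick S4, S3, S6 costs 7; no covering selection beats 5.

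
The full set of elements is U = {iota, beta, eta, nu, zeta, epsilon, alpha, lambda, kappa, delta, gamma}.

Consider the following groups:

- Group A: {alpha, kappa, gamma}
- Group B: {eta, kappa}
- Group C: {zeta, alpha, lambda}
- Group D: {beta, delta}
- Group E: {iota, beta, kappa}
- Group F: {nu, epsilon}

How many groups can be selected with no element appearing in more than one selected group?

B, C, D, F are pairwise disjoint (B={eta,kappa}; C={zeta,alpha,lambda}; D={beta,delta}; F={nu,epsilon}).
Every remaining group overlaps one of these, and no 5 of the listed groups are pairwise disjoint, so 4 is the maximum.

4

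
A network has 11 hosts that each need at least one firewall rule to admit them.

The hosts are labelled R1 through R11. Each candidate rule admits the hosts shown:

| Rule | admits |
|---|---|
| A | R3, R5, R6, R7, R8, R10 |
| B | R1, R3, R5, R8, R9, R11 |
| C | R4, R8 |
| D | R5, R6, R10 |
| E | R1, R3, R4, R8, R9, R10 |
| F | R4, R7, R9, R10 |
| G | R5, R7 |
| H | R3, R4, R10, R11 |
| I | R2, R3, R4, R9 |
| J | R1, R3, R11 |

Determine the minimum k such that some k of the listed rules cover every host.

Take {A, B, I}. Their union is {R1, R2, R3, R4, R5, R6, R7, R8, R9, R10, R11}, which is all 11 hosts.
Only I contains R2, so I is forced; the remaining 7 hosts need at least 2 more rules (each remaining rule adds at most 5) — so at least 3 rules are needed, and 3 is optimal.

3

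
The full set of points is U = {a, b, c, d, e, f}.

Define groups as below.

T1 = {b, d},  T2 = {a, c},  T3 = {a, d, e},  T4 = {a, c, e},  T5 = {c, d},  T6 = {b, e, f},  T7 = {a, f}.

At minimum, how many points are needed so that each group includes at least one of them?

3

H = {a, b, d} meets every group (each contains at least one member of H), and |H| = 3.
No choice of 2 points meets every group, so 3 is the minimum.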